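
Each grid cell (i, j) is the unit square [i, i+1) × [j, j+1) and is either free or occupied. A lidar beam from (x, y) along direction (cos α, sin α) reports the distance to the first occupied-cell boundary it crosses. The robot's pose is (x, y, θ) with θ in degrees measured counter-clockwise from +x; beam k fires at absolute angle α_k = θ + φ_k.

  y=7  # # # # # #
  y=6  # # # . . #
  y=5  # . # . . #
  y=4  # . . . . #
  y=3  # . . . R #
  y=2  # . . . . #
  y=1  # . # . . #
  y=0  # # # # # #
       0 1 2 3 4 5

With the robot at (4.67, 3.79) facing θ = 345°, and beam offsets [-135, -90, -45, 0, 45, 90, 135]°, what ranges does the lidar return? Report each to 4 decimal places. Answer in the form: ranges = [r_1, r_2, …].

beam 1: φ=-135°, α=210°
  cosα=-0.8660 sinα=-0.5000 | (4,3) | tMaxX 0.7736 tMaxY 1.5800 | tΔX 1.1547 tΔY 2.0000
    t=0.7736 [x] (3,3)
    t=1.5800 [y] (3,2)
    t=1.9283 [x] (2,2)
    t=3.0831 [x] (1,2)
    t=3.5800 [y] (1,1)
    t=4.2378 [x] (0,1) — stop
  → r_1 = 4.2378
beam 2: φ=-90°, α=255°
  cosα=-0.2588 sinα=-0.9659 | (4,3) | tMaxX 2.5887 tMaxY 0.8179 | tΔX 3.8637 tΔY 1.0353
    t=0.8179 [y] (4,2)
    t=1.8531 [y] (4,1)
    t=2.5887 [x] (3,1)
    t=2.8884 [y] (3,0) — stop
  → r_2 = 2.8884
beam 3: φ=-45°, α=300°
  cosα=0.5000 sinα=-0.8660 | (4,3) | tMaxX 0.6600 tMaxY 0.9122 | tΔX 2.0000 tΔY 1.1547
    t=0.6600 [x] (5,3) — stop
  → r_3 = 0.6600
beam 4: φ=0°, α=345°
  cosα=0.9659 sinα=-0.2588 | (4,3) | tMaxX 0.3416 tMaxY 3.0523 | tΔX 1.0353 tΔY 3.8637
    t=0.3416 [x] (5,3) — stop
  → r_4 = 0.3416
beam 5: φ=45°, α=30°
  cosα=0.8660 sinα=0.5000 | (4,3) | tMaxX 0.3811 tMaxY 0.4200 | tΔX 1.1547 tΔY 2.0000
    t=0.3811 [x] (5,3) — stop
  → r_5 = 0.3811
beam 6: φ=90°, α=75°
  cosα=0.2588 sinα=0.9659 | (4,3) | tMaxX 1.2750 tMaxY 0.2174 | tΔX 3.8637 tΔY 1.0353
    t=0.2174 [y] (4,4)
    t=1.2527 [y] (4,5)
    t=1.2750 [x] (5,5) — stop
  → r_6 = 1.2750
beam 7: φ=135°, α=120°
  cosα=-0.5000 sinα=0.8660 | (4,3) | tMaxX 1.3400 tMaxY 0.2425 | tΔX 2.0000 tΔY 1.1547
    t=0.2425 [y] (4,4)
    t=1.3400 [x] (3,4)
    t=1.3972 [y] (3,5)
    t=2.5519 [y] (3,6)
    t=3.3400 [x] (2,6) — stop
  → r_7 = 3.3400

ranges = [4.2378, 2.8884, 0.6600, 0.3416, 0.3811, 1.2750, 3.3400]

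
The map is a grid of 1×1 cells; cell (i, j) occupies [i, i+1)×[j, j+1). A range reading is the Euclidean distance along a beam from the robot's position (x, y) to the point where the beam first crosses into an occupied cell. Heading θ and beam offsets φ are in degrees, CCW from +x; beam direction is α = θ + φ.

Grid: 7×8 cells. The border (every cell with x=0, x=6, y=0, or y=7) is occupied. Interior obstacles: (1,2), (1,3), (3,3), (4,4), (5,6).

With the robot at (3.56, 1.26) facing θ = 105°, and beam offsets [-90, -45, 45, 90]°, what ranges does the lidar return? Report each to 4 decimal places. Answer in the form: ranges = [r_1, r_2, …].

beam 1: φ=-90°, α=15°
  cosα=0.9659 sinα=0.2588 | (3,1) | tMaxX 0.4555 tMaxY 2.8591 | tΔX 1.0353 tΔY 3.8637
    t=0.4555 [x] (4,1)
    t=1.4908 [x] (5,1)
    t=2.5261 [x] (6,1) — stop
  → r_1 = 2.5261
beam 2: φ=-45°, α=60°
  cosα=0.5000 sinα=0.8660 | (3,1) | tMaxX 0.8800 tMaxY 0.8545 | tΔX 2.0000 tΔY 1.1547
    t=0.8545 [y] (3,2)
    t=0.8800 [x] (4,2)
    t=2.0092 [y] (4,3)
    t=2.8800 [x] (5,3)
    t=3.1639 [y] (5,4)
    t=4.3186 [y] (5,5)
    t=4.8800 [x] (6,5) — stop
  → r_2 = 4.8800
beam 3: φ=45°, α=150°
  cosα=-0.8660 sinα=0.5000 | (3,1) | tMaxX 0.6466 tMaxY 1.4800 | tΔX 1.1547 tΔY 2.0000
    t=0.6466 [x] (2,1)
    t=1.4800 [y] (2,2)
    t=1.8013 [x] (1,2) — stop
  → r_3 = 1.8013
beam 4: φ=90°, α=195°
  cosα=-0.9659 sinα=-0.2588 | (3,1) | tMaxX 0.5798 tMaxY 1.0046 | tΔX 1.0353 tΔY 3.8637
    t=0.5798 [x] (2,1)
    t=1.0046 [y] (2,0) — stop
  → r_4 = 1.0046

ranges = [2.5261, 4.8800, 1.8013, 1.0046]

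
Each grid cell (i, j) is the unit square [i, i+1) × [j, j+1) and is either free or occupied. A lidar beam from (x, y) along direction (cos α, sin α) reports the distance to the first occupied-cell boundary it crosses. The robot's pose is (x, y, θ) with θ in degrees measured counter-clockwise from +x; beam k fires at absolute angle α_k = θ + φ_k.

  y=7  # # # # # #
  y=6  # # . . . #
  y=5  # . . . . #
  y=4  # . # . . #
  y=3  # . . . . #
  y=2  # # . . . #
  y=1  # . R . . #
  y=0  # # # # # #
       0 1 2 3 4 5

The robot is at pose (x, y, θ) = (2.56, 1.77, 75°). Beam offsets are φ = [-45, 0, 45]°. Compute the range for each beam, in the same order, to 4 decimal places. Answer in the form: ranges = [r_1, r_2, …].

beam 1: φ=-45°, α=30°
  dir = (cos 30°, sin 30°) = (0.8660, 0.5000); from cell (2,1)
  next x-line at t=0.5081, next y-line at t=0.4600; Δt_x=1.1547, Δt_y=2.0000
    y: enter (2,2) at t=0.4600
    x: enter (3,2) at t=0.5081
    x: enter (4,2) at t=1.6628
    y: enter (4,3) at t=2.4600
    x: enter (5,3) at t=2.8175 ← occupied
  → r_1 = 2.8175
beam 2: φ=0°, α=75°
  dir = (cos 75°, sin 75°) = (0.2588, 0.9659); from cell (2,1)
  next x-line at t=1.7000, next y-line at t=0.2381; Δt_x=3.8637, Δt_y=1.0353
    y: enter (2,2) at t=0.2381
    y: enter (2,3) at t=1.2734
    x: enter (3,3) at t=1.7000
    y: enter (3,4) at t=2.3087
    y: enter (3,5) at t=3.3439
    y: enter (3,6) at t=4.3792
    y: enter (3,7) at t=5.4145 ← occupied
  → r_2 = 5.4145
beam 3: φ=45°, α=120°
  dir = (cos 120°, sin 120°) = (-0.5000, 0.8660); from cell (2,1)
  next x-line at t=1.1200, next y-line at t=0.2656; Δt_x=2.0000, Δt_y=1.1547
    y: enter (2,2) at t=0.2656
    x: enter (1,2) at t=1.1200 ← occupied
  → r_3 = 1.1200

ranges = [2.8175, 5.4145, 1.1200]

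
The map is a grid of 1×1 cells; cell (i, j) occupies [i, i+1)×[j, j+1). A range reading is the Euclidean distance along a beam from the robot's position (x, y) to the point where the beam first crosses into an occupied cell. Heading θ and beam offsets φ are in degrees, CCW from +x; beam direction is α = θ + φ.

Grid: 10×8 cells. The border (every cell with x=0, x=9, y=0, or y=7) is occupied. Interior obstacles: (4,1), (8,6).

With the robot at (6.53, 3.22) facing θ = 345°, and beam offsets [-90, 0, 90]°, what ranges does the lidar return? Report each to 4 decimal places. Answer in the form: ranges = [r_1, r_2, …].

beam 1: φ=-90°, α=255°
  cosα=-0.2588 sinα=-0.9659 | (6,3) | tMaxX 2.0478 tMaxY 0.2278 | tΔX 3.8637 tΔY 1.0353
    t=0.2278 [y] (6,2)
    t=1.2630 [y] (6,1)
    t=2.0478 [x] (5,1)
    t=2.2983 [y] (5,0) — stop
  → r_1 = 2.2983
beam 2: φ=0°, α=345°
  cosα=0.9659 sinα=-0.2588 | (6,3) | tMaxX 0.4866 tMaxY 0.8500 | tΔX 1.0353 tΔY 3.8637
    t=0.4866 [x] (7,3)
    t=0.8500 [y] (7,2)
    t=1.5219 [x] (8,2)
    t=2.5571 [x] (9,2) — stop
  → r_2 = 2.5571
beam 3: φ=90°, α=75°
  cosα=0.2588 sinα=0.9659 | (6,3) | tMaxX 1.8159 tMaxY 0.8075 | tΔX 3.8637 tΔY 1.0353
    t=0.8075 [y] (6,4)
    t=1.8159 [x] (7,4)
    t=1.8428 [y] (7,5)
    t=2.8781 [y] (7,6)
    t=3.9133 [y] (7,7) — stop
  → r_3 = 3.9133

ranges = [2.2983, 2.5571, 3.9133]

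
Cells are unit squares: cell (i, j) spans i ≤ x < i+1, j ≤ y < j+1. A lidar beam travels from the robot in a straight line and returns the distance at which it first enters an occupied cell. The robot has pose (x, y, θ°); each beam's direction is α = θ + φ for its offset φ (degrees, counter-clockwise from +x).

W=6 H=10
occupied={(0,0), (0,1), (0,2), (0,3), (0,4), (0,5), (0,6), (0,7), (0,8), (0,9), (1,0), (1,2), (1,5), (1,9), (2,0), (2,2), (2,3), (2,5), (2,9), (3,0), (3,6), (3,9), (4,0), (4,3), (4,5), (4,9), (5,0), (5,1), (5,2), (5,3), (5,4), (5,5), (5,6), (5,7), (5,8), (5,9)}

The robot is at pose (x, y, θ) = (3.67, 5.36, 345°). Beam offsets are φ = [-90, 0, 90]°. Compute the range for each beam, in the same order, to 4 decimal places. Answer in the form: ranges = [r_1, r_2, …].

beam 1: φ=-90°, α=255°
  cosα=-0.2588 sinα=-0.9659 | (3,5) | tMaxX 2.5887 tMaxY 0.3727 | tΔX 3.8637 tΔY 1.0353
    t=0.3727 [y] (3,4)
    t=1.4080 [y] (3,3)
    t=2.4433 [y] (3,2)
    t=2.5887 [x] (2,2) — stop
  → r_1 = 2.5887
beam 2: φ=0°, α=345°
  cosα=0.9659 sinα=-0.2588 | (3,5) | tMaxX 0.3416 tMaxY 1.3909 | tΔX 1.0353 tΔY 3.8637
    t=0.3416 [x] (4,5) — stop
  → r_2 = 0.3416
beam 3: φ=90°, α=75°
  cosα=0.2588 sinα=0.9659 | (3,5) | tMaxX 1.2750 tMaxY 0.6626 | tΔX 3.8637 tΔY 1.0353
    t=0.6626 [y] (3,6) — stop
  → r_3 = 0.6626

ranges = [2.5887, 0.3416, 0.6626]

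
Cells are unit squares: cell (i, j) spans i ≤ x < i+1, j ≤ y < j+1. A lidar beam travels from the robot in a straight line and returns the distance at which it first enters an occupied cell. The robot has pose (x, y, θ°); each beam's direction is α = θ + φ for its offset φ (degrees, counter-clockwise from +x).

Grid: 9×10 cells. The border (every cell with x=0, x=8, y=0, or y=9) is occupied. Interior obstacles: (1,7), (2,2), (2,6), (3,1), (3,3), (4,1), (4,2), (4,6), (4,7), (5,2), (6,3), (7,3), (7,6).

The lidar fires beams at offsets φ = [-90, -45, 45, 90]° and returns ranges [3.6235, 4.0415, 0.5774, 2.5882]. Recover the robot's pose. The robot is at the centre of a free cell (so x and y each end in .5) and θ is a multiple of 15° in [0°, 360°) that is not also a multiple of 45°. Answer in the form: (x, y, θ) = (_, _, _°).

(x, y, θ) = (3.5, 6.5, 345°)

Candidates: 43 free-cell centres × 16 headings = 688 poses. Raycast each; keep the one whose scan matches to 4 dp.
  (7.5, 7.5, 285°): beam 1 = 2.5882 ≠ 3.6235 ✗
  (4.5, 8.5, 60°): beam 1 = 3.0000 ≠ 3.6235 ✗
  (7.5, 2.5, 105°): beam 1 = 0.5176 ≠ 3.6235 ✗
  …
  (3.5, 6.5, 345°): r_1=3.6235, r_2=4.0415, r_3=0.5774, r_4=2.5882 — all match ✓
No second candidate reproduces the full scan.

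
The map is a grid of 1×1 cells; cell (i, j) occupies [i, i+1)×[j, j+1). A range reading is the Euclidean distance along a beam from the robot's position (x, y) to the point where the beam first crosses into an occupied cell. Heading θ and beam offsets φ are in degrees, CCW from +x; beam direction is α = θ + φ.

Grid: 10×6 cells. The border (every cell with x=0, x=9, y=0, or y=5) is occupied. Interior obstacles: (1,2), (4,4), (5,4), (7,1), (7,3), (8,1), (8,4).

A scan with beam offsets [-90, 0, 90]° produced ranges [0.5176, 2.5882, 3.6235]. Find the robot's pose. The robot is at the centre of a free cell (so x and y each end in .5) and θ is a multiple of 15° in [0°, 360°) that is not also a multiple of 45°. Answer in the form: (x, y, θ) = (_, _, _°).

The pose lattice has 25·16 = 400 candidates. Test each by forward raycasting.
  (8.5, 3.5, 60°): beam 1 = 0.5774 ≠ 0.5176 ✗
  (1.5, 3.5, 60°): beam 1 = 5.0000 ≠ 0.5176 ✗
  (5.5, 1.5, 105°): beam 1 = 1.5529 ≠ 0.5176 ✗
  (3.5, 1.5, 165°): beam 1 = 2.5882 ≠ 0.5176 ✗
  …
  (3.5, 4.5, 195°): r_1=0.5176, r_2=2.5882, r_3=3.6235 — all match ✓
No second candidate reproduces the full scan.

(x, y, θ) = (3.5, 4.5, 195°)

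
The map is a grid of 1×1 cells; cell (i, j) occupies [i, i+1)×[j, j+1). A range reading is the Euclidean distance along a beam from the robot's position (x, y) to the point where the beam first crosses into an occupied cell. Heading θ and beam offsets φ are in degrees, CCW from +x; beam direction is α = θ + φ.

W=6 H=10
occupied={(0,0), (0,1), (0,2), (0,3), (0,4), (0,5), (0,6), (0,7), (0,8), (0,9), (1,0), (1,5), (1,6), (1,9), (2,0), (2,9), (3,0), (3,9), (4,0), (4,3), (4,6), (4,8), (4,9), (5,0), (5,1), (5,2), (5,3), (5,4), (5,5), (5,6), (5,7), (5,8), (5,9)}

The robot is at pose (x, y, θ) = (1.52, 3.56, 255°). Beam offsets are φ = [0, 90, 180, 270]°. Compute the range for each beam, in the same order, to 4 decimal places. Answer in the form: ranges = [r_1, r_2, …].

beam 1: φ=0°, α=255°
  d=(-0.2588,-0.9659)  start (1,3)  tX=2.0091 tY=0.5798  stride 1/|dx|=3.8637 1/|dy|=1.0353
    cross y-line → (1,2), t=0.5798
    cross y-line → (1,1), t=1.6150
    cross x-line → (0,1), t=2.0091 (wall)
  → r_1 = 2.0091
beam 2: φ=90°, α=345°
  d=(0.9659,-0.2588)  start (1,3)  tX=0.4969 tY=2.1637  stride 1/|dx|=1.0353 1/|dy|=3.8637
    cross x-line → (2,3), t=0.4969
    cross x-line → (3,3), t=1.5322
    cross y-line → (3,2), t=2.1637
    cross x-line → (4,2), t=2.5675
    cross x-line → (5,2), t=3.6028 (wall)
  → r_2 = 3.6028
beam 3: φ=180°, α=75°
  d=(0.2588,0.9659)  start (1,3)  tX=1.8546 tY=0.4555  stride 1/|dx|=3.8637 1/|dy|=1.0353
    cross y-line → (1,4), t=0.4555
    cross y-line → (1,5), t=1.4908 (wall)
  → r_3 = 1.4908
beam 4: φ=270°, α=165°
  d=(-0.9659,0.2588)  start (1,3)  tX=0.5383 tY=1.7000  stride 1/|dx|=1.0353 1/|dy|=3.8637
    cross x-line → (0,3), t=0.5383 (wall)
  → r_4 = 0.5383

ranges = [2.0091, 3.6028, 1.4908, 0.5383]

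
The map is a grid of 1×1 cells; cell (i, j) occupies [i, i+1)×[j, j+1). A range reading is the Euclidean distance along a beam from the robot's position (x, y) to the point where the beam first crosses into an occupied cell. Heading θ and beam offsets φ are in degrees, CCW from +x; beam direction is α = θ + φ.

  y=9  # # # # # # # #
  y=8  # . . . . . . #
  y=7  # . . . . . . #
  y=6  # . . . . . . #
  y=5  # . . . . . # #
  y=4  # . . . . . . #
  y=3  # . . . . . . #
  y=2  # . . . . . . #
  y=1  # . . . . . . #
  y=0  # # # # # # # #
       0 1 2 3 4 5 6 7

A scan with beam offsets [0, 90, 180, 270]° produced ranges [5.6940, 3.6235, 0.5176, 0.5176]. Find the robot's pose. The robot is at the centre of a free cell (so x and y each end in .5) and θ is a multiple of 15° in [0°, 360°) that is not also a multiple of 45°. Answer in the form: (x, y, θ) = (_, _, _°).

(x, y, θ) = (6.5, 4.5, 165°)

The pose lattice has 47·16 = 752 candidates. Test each by forward raycasting.
  (5.5, 2.5, 195°): beam 1 = 4.6587 ≠ 5.6940 ✗
  (4.5, 5.5, 345°): beam 1 = 1.5529 ≠ 5.6940 ✗
  (2.5, 8.5, 165°): beam 1 = 1.5529 ≠ 5.6940 ✗
  …
  (6.5, 4.5, 165°): r_1=5.6940, r_2=3.6235, r_3=0.5176, r_4=0.5176 — all match ✓
Unique over the lattice → pose = (6.5, 4.5, 165°).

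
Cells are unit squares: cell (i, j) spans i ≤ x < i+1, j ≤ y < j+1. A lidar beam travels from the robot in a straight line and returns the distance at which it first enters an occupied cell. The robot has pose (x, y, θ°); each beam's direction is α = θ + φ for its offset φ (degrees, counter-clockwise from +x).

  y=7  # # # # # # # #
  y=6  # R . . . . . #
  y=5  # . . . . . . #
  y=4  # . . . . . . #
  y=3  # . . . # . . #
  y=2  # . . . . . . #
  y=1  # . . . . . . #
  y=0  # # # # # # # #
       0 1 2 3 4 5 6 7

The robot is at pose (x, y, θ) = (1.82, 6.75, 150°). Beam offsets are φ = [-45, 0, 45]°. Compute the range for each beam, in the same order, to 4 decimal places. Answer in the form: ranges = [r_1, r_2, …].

ranges = [0.2588, 0.5000, 0.8489]

beam 1: φ=-45°, α=105°
  cosα=-0.2588 sinα=0.9659 | (1,6) | tMaxX 3.1682 tMaxY 0.2588 | tΔX 3.8637 tΔY 1.0353
    t=0.2588 [y] (1,7) — stop
  → r_1 = 0.2588
beam 2: φ=0°, α=150°
  cosα=-0.8660 sinα=0.5000 | (1,6) | tMaxX 0.9469 tMaxY 0.5000 | tΔX 1.1547 tΔY 2.0000
    t=0.5000 [y] (1,7) — stop
  → r_2 = 0.5000
beam 3: φ=45°, α=195°
  cosα=-0.9659 sinα=-0.2588 | (1,6) | tMaxX 0.8489 tMaxY 2.8978 | tΔX 1.0353 tΔY 3.8637
    t=0.8489 [x] (0,6) — stop
  → r_3 = 0.8489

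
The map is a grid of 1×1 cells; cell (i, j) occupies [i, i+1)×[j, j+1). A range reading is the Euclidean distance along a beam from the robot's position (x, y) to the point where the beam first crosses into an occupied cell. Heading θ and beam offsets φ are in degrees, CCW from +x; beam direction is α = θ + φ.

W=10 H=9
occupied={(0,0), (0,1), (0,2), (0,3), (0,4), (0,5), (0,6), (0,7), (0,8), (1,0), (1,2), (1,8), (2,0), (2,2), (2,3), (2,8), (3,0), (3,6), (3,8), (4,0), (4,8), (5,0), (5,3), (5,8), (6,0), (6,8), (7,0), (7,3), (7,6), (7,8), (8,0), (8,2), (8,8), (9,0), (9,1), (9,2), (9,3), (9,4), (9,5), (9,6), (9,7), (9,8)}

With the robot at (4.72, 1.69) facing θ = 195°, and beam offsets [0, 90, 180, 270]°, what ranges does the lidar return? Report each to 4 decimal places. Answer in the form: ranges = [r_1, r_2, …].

ranges = [2.6660, 0.7143, 3.3957, 4.4620]

beam 1: φ=0°, α=195°
  direction (-0.9659, -0.2588); cell (4,1); t to first gridline: x 0.7454, y 2.6660 (then +1.0353 / +3.8637)
    (3,1) via x @ 0.7454
    (2,1) via x @ 1.7807
    (2,0) via y @ 2.6660  # hit
  → r_1 = 2.6660
beam 2: φ=90°, α=285°
  direction (0.2588, -0.9659); cell (4,1); t to first gridline: x 1.0818, y 0.7143 (then +3.8637 / +1.0353)
    (4,0) via y @ 0.7143  # hit
  → r_2 = 0.7143
beam 3: φ=180°, α=15°
  direction (0.9659, 0.2588); cell (4,1); t to first gridline: x 0.2899, y 1.1977 (then +1.0353 / +3.8637)
    (5,1) via x @ 0.2899
    (5,2) via y @ 1.1977
    (6,2) via x @ 1.3252
    (7,2) via x @ 2.3604
    (8,2) via x @ 3.3957  # hit
  → r_3 = 3.3957
beam 4: φ=270°, α=105°
  direction (-0.2588, 0.9659); cell (4,1); t to first gridline: x 2.7819, y 0.3209 (then +3.8637 / +1.0353)
    (4,2) via y @ 0.3209
    (4,3) via y @ 1.3562
    (4,4) via y @ 2.3915
    (3,4) via x @ 2.7819
    (3,5) via y @ 3.4268
    (3,6) via y @ 4.4620  # hit
  → r_4 = 4.4620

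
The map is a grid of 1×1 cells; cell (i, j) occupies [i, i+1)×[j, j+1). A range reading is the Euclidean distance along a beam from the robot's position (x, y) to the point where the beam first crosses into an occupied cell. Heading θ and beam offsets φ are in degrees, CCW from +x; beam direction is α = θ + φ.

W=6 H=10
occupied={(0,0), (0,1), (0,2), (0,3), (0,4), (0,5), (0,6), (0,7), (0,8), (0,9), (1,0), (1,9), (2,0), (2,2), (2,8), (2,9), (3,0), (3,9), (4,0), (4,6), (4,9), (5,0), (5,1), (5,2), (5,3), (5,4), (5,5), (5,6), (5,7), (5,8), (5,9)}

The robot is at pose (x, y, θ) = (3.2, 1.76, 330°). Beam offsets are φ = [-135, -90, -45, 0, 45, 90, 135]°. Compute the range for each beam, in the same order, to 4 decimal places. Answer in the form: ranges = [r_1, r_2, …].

beam 1: φ=-135°, α=195°
  direction (-0.9659, -0.2588); cell (3,1); t to first gridline: x 0.2071, y 2.9364 (then +1.0353 / +3.8637)
    (2,1) via x @ 0.2071
    (1,1) via x @ 1.2423
    (0,1) via x @ 2.2776  # hit
  → r_1 = 2.2776
beam 2: φ=-90°, α=240°
  direction (-0.5000, -0.8660); cell (3,1); t to first gridline: x 0.4000, y 0.8776 (then +2.0000 / +1.1547)
    (2,1) via x @ 0.4000
    (2,0) via y @ 0.8776  # hit
  → r_2 = 0.8776
beam 3: φ=-45°, α=285°
  direction (0.2588, -0.9659); cell (3,1); t to first gridline: x 3.0910, y 0.7868 (then +3.8637 / +1.0353)
    (3,0) via y @ 0.7868  # hit
  → r_3 = 0.7868
beam 4: φ=0°, α=330°
  direction (0.8660, -0.5000); cell (3,1); t to first gridline: x 0.9238, y 1.5200 (then +1.1547 / +2.0000)
    (4,1) via x @ 0.9238
    (4,0) via y @ 1.5200  # hit
  → r_4 = 1.5200
beam 5: φ=45°, α=15°
  direction (0.9659, 0.2588); cell (3,1); t to first gridline: x 0.8282, y 0.9273 (then +1.0353 / +3.8637)
    (4,1) via x @ 0.8282
    (4,2) via y @ 0.9273
    (5,2) via x @ 1.8635  # hit
  → r_5 = 1.8635
beam 6: φ=90°, α=60°
  direction (0.5000, 0.8660); cell (3,1); t to first gridline: x 1.6000, y 0.2771 (then +2.0000 / +1.1547)
    (3,2) via y @ 0.2771
    (3,3) via y @ 1.4318
    (4,3) via x @ 1.6000
    (4,4) via y @ 2.5865
    (5,4) via x @ 3.6000  # hit
  → r_6 = 3.6000
beam 7: φ=135°, α=105°
  direction (-0.2588, 0.9659); cell (3,1); t to first gridline: x 0.7727, y 0.2485 (then +3.8637 / +1.0353)
    (3,2) via y @ 0.2485
    (2,2) via x @ 0.7727  # hit
  → r_7 = 0.7727

ranges = [2.2776, 0.8776, 0.7868, 1.5200, 1.8635, 3.6000, 0.7727]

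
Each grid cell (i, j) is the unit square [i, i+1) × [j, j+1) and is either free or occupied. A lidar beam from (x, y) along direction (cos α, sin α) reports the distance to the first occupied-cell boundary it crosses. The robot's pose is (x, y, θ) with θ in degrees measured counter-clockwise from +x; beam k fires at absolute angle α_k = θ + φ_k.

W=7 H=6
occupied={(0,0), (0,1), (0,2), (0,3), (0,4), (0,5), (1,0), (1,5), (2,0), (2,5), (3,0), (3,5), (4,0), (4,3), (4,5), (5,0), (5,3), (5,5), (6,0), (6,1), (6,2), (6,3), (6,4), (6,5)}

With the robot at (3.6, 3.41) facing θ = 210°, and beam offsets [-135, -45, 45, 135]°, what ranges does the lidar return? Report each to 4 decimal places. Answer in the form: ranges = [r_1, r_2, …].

ranges = [1.6461, 2.6917, 2.4950, 0.4141]

beam 1: φ=-135°, α=75°
  dir = (cos 75°, sin 75°) = (0.2588, 0.9659); from cell (3,3)
  next x-line at t=1.5455, next y-line at t=0.6108; Δt_x=3.8637, Δt_y=1.0353
    y: enter (3,4) at t=0.6108
    x: enter (4,4) at t=1.5455
    y: enter (4,5) at t=1.6461 ← occupied
  → r_1 = 1.6461
beam 2: φ=-45°, α=165°
  dir = (cos 165°, sin 165°) = (-0.9659, 0.2588); from cell (3,3)
  next x-line at t=0.6212, next y-line at t=2.2796; Δt_x=1.0353, Δt_y=3.8637
    x: enter (2,3) at t=0.6212
    x: enter (1,3) at t=1.6564
    y: enter (1,4) at t=2.2796
    x: enter (0,4) at t=2.6917 ← occupied
  → r_2 = 2.6917
beam 3: φ=45°, α=255°
  dir = (cos 255°, sin 255°) = (-0.2588, -0.9659); from cell (3,3)
  next x-line at t=2.3182, next y-line at t=0.4245; Δt_x=3.8637, Δt_y=1.0353
    y: enter (3,2) at t=0.4245
    y: enter (3,1) at t=1.4597
    x: enter (2,1) at t=2.3182
    y: enter (2,0) at t=2.4950 ← occupied
  → r_3 = 2.4950
beam 4: φ=135°, α=345°
  dir = (cos 345°, sin 345°) = (0.9659, -0.2588); from cell (3,3)
  next x-line at t=0.4141, next y-line at t=1.5841; Δt_x=1.0353, Δt_y=3.8637
    x: enter (4,3) at t=0.4141 ← occupied
  → r_4 = 0.4141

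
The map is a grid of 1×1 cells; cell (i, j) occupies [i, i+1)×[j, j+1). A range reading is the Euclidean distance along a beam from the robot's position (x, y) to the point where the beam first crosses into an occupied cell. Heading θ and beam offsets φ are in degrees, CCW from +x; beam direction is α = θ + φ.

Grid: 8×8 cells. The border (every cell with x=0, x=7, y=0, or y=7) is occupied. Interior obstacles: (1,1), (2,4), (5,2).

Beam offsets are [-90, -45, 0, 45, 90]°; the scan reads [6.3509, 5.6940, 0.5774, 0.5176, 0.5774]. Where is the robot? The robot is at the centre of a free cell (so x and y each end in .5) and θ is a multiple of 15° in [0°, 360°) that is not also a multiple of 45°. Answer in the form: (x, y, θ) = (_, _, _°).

Enumerate (i+0.5, j+0.5, θ) over the 33 free cells and 16 admissible headings. For each, cast all 5 beams and compare to the given ranges.
  (4.5, 4.5, 60°): beam 1 = 2.8868 ≠ 6.3509 ✗
  (1.5, 3.5, 60°): beam 1 = 5.0000 ≠ 6.3509 ✗
  (6.5, 2.5, 300°): beam 1 = 0.5774 ≠ 6.3509 ✗
  (3.5, 1.5, 105°): beam 1 = 1.9319 ≠ 6.3509 ✗
  …
  (2.5, 1.5, 150°): r_1=6.3509, r_2=5.6940, r_3=0.5774, r_4=0.5176, r_5=0.5774 — all match ✓
Only this pose fits every beam.

(x, y, θ) = (2.5, 1.5, 150°)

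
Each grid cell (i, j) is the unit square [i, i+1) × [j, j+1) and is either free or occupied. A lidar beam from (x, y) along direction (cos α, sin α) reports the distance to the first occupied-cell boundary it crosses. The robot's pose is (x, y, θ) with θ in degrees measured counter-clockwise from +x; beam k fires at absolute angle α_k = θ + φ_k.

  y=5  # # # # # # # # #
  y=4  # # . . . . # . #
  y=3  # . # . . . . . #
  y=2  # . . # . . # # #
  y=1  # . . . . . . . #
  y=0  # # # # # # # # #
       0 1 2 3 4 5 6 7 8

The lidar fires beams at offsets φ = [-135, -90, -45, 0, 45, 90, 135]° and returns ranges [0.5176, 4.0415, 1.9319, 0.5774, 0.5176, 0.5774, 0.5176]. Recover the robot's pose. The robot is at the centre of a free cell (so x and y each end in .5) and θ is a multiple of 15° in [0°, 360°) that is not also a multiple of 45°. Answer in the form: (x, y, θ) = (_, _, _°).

Candidates: 22 free-cell centres × 16 headings = 352 poses. Raycast each; keep the one whose scan matches to 4 dp.
  (1.5, 2.5, 60°): beam 1 = 1.5529 ≠ 0.5176 ✗
  (2.5, 1.5, 300°): beam 1 = 1.5529 ≠ 0.5176 ✗
  (5.5, 4.5, 105°): beam 1 = 0.5774 ≠ 0.5176 ✗
  (4.5, 2.5, 75°): beam 1 = 1.7321 ≠ 0.5176 ✗
  …
  (2.5, 4.5, 60°): r_1=0.5176, r_2=4.0415, r_3=1.9319, r_4=0.5774, r_5=0.5176, r_6=0.5774, r_7=0.5176 — all match ✓
No second candidate reproduces the full scan.

(x, y, θ) = (2.5, 4.5, 60°)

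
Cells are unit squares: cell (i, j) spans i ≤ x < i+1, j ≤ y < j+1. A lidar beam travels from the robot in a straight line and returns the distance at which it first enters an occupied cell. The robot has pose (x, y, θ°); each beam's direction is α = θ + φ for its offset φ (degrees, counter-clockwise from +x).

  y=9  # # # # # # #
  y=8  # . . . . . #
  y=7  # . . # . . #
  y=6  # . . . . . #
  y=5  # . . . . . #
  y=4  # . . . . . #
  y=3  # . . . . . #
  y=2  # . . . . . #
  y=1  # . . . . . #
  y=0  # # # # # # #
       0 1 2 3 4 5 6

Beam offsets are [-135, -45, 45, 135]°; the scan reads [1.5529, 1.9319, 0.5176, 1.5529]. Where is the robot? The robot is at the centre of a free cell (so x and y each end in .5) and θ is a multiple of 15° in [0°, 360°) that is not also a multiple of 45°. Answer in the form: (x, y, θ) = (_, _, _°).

(x, y, θ) = (5.5, 7.5, 330°)

Enumerate (i+0.5, j+0.5, θ) over the 39 free cells and 16 admissible headings. For each, cast all 4 beams and compare to the given ranges.
  (1.5, 8.5, 30°): beam 1 = 1.9319 ≠ 1.5529 ✗
  (2.5, 3.5, 30°): beam 1 = 2.5882 ≠ 1.5529 ✗
  (3.5, 5.5, 150°): beam 1 = 2.5882 ≠ 1.5529 ✗
  (3.5, 3.5, 150°): beam 1 = 2.5882 ≠ 1.5529 ✗
  …
  (5.5, 7.5, 330°): r_1=1.5529, r_2=1.9319, r_3=0.5176, r_4=1.5529 — all match ✓
Only this pose fits every beam.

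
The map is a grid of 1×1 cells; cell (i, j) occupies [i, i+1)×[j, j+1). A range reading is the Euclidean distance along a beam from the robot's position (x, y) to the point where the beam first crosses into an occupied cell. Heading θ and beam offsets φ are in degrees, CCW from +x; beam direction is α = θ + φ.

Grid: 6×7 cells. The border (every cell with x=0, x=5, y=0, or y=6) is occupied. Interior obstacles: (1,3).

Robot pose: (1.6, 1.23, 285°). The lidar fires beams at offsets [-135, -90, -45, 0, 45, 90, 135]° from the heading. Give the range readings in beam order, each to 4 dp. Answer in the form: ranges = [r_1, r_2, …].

beam 1: φ=-135°, α=150°
  cosα=-0.8660 sinα=0.5000 | (1,1) | tMaxX 0.6928 tMaxY 1.5400 | tΔX 1.1547 tΔY 2.0000
    t=0.6928 [x] (0,1) — stop
  → r_1 = 0.6928
beam 2: φ=-90°, α=195°
  cosα=-0.9659 sinα=-0.2588 | (1,1) | tMaxX 0.6212 tMaxY 0.8887 | tΔX 1.0353 tΔY 3.8637
    t=0.6212 [x] (0,1) — stop
  → r_2 = 0.6212
beam 3: φ=-45°, α=240°
  cosα=-0.5000 sinα=-0.8660 | (1,1) | tMaxX 1.2000 tMaxY 0.2656 | tΔX 2.0000 tΔY 1.1547
    t=0.2656 [y] (1,0) — stop
  → r_3 = 0.2656
beam 4: φ=0°, α=285°
  cosα=0.2588 sinα=-0.9659 | (1,1) | tMaxX 1.5455 tMaxY 0.2381 | tΔX 3.8637 tΔY 1.0353
    t=0.2381 [y] (1,0) — stop
  → r_4 = 0.2381
beam 5: φ=45°, α=330°
  cosα=0.8660 sinα=-0.5000 | (1,1) | tMaxX 0.4619 tMaxY 0.4600 | tΔX 1.1547 tΔY 2.0000
    t=0.4600 [y] (1,0) — stop
  → r_5 = 0.4600
beam 6: φ=90°, α=15°
  cosα=0.9659 sinα=0.2588 | (1,1) | tMaxX 0.4141 tMaxY 2.9751 | tΔX 1.0353 tΔY 3.8637
    t=0.4141 [x] (2,1)
    t=1.4494 [x] (3,1)
    t=2.4847 [x] (4,1)
    t=2.9751 [y] (4,2)
    t=3.5199 [x] (5,2) — stop
  → r_6 = 3.5199
beam 7: φ=135°, α=60°
  cosα=0.5000 sinα=0.8660 | (1,1) | tMaxX 0.8000 tMaxY 0.8891 | tΔX 2.0000 tΔY 1.1547
    t=0.8000 [x] (2,1)
    t=0.8891 [y] (2,2)
    t=2.0438 [y] (2,3)
    t=2.8000 [x] (3,3)
    t=3.1985 [y] (3,4)
    t=4.3532 [y] (3,5)
    t=4.8000 [x] (4,5)
    t=5.5079 [y] (4,6) — stop
  → r_7 = 5.5079

ranges = [0.6928, 0.6212, 0.2656, 0.2381, 0.4600, 3.5199, 5.5079]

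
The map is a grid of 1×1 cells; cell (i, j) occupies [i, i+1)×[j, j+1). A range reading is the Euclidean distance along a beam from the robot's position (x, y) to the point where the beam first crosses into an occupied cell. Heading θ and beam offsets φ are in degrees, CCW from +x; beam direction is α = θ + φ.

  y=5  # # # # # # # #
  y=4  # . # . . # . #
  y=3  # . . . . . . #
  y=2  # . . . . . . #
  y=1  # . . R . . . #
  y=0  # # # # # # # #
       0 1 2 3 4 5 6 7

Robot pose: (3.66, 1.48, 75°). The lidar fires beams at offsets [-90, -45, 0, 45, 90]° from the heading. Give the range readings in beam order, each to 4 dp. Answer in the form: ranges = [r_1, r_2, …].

beam 1: φ=-90°, α=345°
  direction (0.9659, -0.2588); cell (3,1); t to first gridline: x 0.3520, y 1.8546 (then +1.0353 / +3.8637)
    (4,1) via x @ 0.3520
    (5,1) via x @ 1.3873
    (5,0) via y @ 1.8546  # hit
  → r_1 = 1.8546
beam 2: φ=-45°, α=30°
  direction (0.8660, 0.5000); cell (3,1); t to first gridline: x 0.3926, y 1.0400 (then +1.1547 / +2.0000)
    (4,1) via x @ 0.3926
    (4,2) via y @ 1.0400
    (5,2) via x @ 1.5473
    (6,2) via x @ 2.7020
    (6,3) via y @ 3.0400
    (7,3) via x @ 3.8567  # hit
  → r_2 = 3.8567
beam 3: φ=0°, α=75°
  direction (0.2588, 0.9659); cell (3,1); t to first gridline: x 1.3137, y 0.5383 (then +3.8637 / +1.0353)
    (3,2) via y @ 0.5383
    (4,2) via x @ 1.3137
    (4,3) via y @ 1.5736
    (4,4) via y @ 2.6089
    (4,5) via y @ 3.6442  # hit
  → r_3 = 3.6442
beam 4: φ=45°, α=120°
  direction (-0.5000, 0.8660); cell (3,1); t to first gridline: x 1.3200, y 0.6004 (then +2.0000 / +1.1547)
    (3,2) via y @ 0.6004
    (2,2) via x @ 1.3200
    (2,3) via y @ 1.7551
    (2,4) via y @ 2.9098  # hit
  → r_4 = 2.9098
beam 5: φ=90°, α=165°
  direction (-0.9659, 0.2588); cell (3,1); t to first gridline: x 0.6833, y 2.0091 (then +1.0353 / +3.8637)
    (2,1) via x @ 0.6833
    (1,1) via x @ 1.7186
    (1,2) via y @ 2.0091
    (0,2) via x @ 2.7538  # hit
  → r_5 = 2.7538

ranges = [1.8546, 3.8567, 3.6442, 2.9098, 2.7538]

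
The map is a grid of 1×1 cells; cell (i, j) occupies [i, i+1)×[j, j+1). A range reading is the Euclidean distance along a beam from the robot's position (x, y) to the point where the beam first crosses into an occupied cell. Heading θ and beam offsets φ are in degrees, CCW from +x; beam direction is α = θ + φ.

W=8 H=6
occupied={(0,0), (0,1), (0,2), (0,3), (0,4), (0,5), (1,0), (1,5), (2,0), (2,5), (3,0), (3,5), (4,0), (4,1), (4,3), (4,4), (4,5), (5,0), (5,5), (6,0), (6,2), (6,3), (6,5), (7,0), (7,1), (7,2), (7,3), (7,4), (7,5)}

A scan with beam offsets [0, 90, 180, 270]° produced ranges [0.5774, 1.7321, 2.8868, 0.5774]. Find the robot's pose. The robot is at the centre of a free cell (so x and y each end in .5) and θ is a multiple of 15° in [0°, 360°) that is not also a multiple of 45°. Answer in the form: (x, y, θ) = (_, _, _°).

Enumerate (i+0.5, j+0.5, θ) over the 19 free cells and 16 admissible headings. For each, cast all 4 beams and compare to the given ranges.
  (2.5, 1.5, 255°): beam 1 = 0.5176 ≠ 0.5774 ✗
  (1.5, 1.5, 105°): beam 1 = 1.9319 ≠ 0.5774 ✗
  (6.5, 4.5, 165°): beam 1 = 1.5529 ≠ 0.5774 ✗
  (2.5, 4.5, 300°): beam 1 = 3.0000 ≠ 0.5774 ✗
  (6.5, 1.5, 240°): beam 2 = 0.5774 ≠ 1.7321 ✗
  …
  (3.5, 1.5, 330°): r_1=0.5774, r_2=1.7321, r_3=2.8868, r_4=0.5774 — all match ✓
Unique over the lattice → pose = (3.5, 1.5, 330°).

(x, y, θ) = (3.5, 1.5, 330°)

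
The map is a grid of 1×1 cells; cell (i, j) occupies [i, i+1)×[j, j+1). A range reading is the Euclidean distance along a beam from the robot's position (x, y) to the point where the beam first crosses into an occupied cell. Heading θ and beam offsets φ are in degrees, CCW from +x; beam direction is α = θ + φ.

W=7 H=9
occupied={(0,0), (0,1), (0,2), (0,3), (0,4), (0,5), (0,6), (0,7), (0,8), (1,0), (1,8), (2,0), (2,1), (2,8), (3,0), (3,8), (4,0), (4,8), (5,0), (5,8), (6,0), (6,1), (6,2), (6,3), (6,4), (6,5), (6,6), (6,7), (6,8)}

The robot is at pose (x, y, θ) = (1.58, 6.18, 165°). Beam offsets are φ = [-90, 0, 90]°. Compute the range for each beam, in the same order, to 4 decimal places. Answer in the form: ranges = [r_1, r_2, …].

beam 1: φ=-90°, α=75°
  d=(0.2588,0.9659)  start (1,6)  tX=1.6228 tY=0.8489  stride 1/|dx|=3.8637 1/|dy|=1.0353
    cross y-line → (1,7), t=0.8489
    cross x-line → (2,7), t=1.6228
    cross y-line → (2,8), t=1.8842 (wall)
  → r_1 = 1.8842
beam 2: φ=0°, α=165°
  d=(-0.9659,0.2588)  start (1,6)  tX=0.6005 tY=3.1682  stride 1/|dx|=1.0353 1/|dy|=3.8637
    cross x-line → (0,6), t=0.6005 (wall)
  → r_2 = 0.6005
beam 3: φ=90°, α=255°
  d=(-0.2588,-0.9659)  start (1,6)  tX=2.2409 tY=0.1863  stride 1/|dx|=3.8637 1/|dy|=1.0353
    cross y-line → (1,5), t=0.1863
    cross y-line → (1,4), t=1.2216
    cross x-line → (0,4), t=2.2409 (wall)
  → r_3 = 2.2409

ranges = [1.8842, 0.6005, 2.2409]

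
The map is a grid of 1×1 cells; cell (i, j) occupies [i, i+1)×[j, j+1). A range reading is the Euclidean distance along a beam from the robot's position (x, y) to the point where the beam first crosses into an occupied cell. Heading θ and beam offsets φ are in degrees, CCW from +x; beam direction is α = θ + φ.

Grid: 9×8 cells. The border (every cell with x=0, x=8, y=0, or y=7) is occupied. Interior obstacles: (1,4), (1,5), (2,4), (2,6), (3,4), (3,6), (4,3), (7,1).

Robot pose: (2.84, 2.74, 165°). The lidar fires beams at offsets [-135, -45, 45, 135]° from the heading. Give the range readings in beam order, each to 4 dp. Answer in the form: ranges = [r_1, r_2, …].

ranges = [1.3395, 1.4549, 2.1246, 2.0092]

beam 1: φ=-135°, α=30°
  cosα=0.8660 sinα=0.5000 | (2,2) | tMaxX 0.1848 tMaxY 0.5200 | tΔX 1.1547 tΔY 2.0000
    t=0.1848 [x] (3,2)
    t=0.5200 [y] (3,3)
    t=1.3395 [x] (4,3) — stop
  → r_1 = 1.3395
beam 2: φ=-45°, α=120°
  cosα=-0.5000 sinα=0.8660 | (2,2) | tMaxX 1.6800 tMaxY 0.3002 | tΔX 2.0000 tΔY 1.1547
    t=0.3002 [y] (2,3)
    t=1.4549 [y] (2,4) — stop
  → r_2 = 1.4549
beam 3: φ=45°, α=210°
  cosα=-0.8660 sinα=-0.5000 | (2,2) | tMaxX 0.9699 tMaxY 1.4800 | tΔX 1.1547 tΔY 2.0000
    t=0.9699 [x] (1,2)
    t=1.4800 [y] (1,1)
    t=2.1246 [x] (0,1) — stop
  → r_3 = 2.1246
beam 4: φ=135°, α=300°
  cosα=0.5000 sinα=-0.8660 | (2,2) | tMaxX 0.3200 tMaxY 0.8545 | tΔX 2.0000 tΔY 1.1547
    t=0.3200 [x] (3,2)
    t=0.8545 [y] (3,1)
    t=2.0092 [y] (3,0) — stop
  → r_4 = 2.0092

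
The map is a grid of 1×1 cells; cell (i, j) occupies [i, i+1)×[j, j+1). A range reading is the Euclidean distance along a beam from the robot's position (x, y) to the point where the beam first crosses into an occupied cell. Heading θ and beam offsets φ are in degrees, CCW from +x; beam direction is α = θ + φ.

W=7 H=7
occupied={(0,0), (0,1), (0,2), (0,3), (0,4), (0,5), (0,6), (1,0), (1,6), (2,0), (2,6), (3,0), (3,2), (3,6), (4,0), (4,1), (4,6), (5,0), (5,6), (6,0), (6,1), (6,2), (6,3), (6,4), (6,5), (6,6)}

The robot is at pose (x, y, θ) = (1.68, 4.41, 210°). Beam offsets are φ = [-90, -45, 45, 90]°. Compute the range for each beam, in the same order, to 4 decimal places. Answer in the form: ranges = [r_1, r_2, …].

ranges = [1.3600, 0.7040, 2.6273, 2.6400]

beam 1: φ=-90°, α=120°
  d=(-0.5000,0.8660)  start (1,4)  tX=1.3600 tY=0.6813  stride 1/|dx|=2.0000 1/|dy|=1.1547
    cross y-line → (1,5), t=0.6813
    cross x-line → (0,5), t=1.3600 (wall)
  → r_1 = 1.3600
beam 2: φ=-45°, α=165°
  d=(-0.9659,0.2588)  start (1,4)  tX=0.7040 tY=2.2796  stride 1/|dx|=1.0353 1/|dy|=3.8637
    cross x-line → (0,4), t=0.7040 (wall)
  → r_2 = 0.7040
beam 3: φ=45°, α=255°
  d=(-0.2588,-0.9659)  start (1,4)  tX=2.6273 tY=0.4245  stride 1/|dx|=3.8637 1/|dy|=1.0353
    cross y-line → (1,3), t=0.4245
    cross y-line → (1,2), t=1.4597
    cross y-line → (1,1), t=2.4950
    cross x-line → (0,1), t=2.6273 (wall)
  → r_3 = 2.6273
beam 4: φ=90°, α=300°
  d=(0.5000,-0.8660)  start (1,4)  tX=0.6400 tY=0.4734  stride 1/|dx|=2.0000 1/|dy|=1.1547
    cross y-line → (1,3), t=0.4734
    cross x-line → (2,3), t=0.6400
    cross y-line → (2,2), t=1.6281
    cross x-line → (3,2), t=2.6400 (wall)
  → r_4 = 2.6400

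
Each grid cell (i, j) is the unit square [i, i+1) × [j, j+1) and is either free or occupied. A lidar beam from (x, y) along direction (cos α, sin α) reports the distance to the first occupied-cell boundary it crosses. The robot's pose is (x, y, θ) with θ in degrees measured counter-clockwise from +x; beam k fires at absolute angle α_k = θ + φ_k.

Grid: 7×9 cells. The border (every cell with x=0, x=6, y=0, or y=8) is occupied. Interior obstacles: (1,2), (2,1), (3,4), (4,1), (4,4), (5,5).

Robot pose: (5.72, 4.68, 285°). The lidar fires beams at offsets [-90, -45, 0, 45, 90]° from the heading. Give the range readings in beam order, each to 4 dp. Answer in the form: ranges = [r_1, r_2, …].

beam 1: φ=-90°, α=195°
  dir = (cos 195°, sin 195°) = (-0.9659, -0.2588); from cell (5,4)
  next x-line at t=0.7454, next y-line at t=2.6273; Δt_x=1.0353, Δt_y=3.8637
    x: enter (4,4) at t=0.7454 ← occupied
  → r_1 = 0.7454
beam 2: φ=-45°, α=240°
  dir = (cos 240°, sin 240°) = (-0.5000, -0.8660); from cell (5,4)
  next x-line at t=1.4400, next y-line at t=0.7852; Δt_x=2.0000, Δt_y=1.1547
    y: enter (5,3) at t=0.7852
    x: enter (4,3) at t=1.4400
    y: enter (4,2) at t=1.9399
    y: enter (4,1) at t=3.0946 ← occupied
  → r_2 = 3.0946
beam 3: φ=0°, α=285°
  dir = (cos 285°, sin 285°) = (0.2588, -0.9659); from cell (5,4)
  next x-line at t=1.0818, next y-line at t=0.7040; Δt_x=3.8637, Δt_y=1.0353
    y: enter (5,3) at t=0.7040
    x: enter (6,3) at t=1.0818 ← occupied
  → r_3 = 1.0818
beam 4: φ=45°, α=330°
  dir = (cos 330°, sin 330°) = (0.8660, -0.5000); from cell (5,4)
  next x-line at t=0.3233, next y-line at t=1.3600; Δt_x=1.1547, Δt_y=2.0000
    x: enter (6,4) at t=0.3233 ← occupied
  → r_4 = 0.3233
beam 5: φ=90°, α=15°
  dir = (cos 15°, sin 15°) = (0.9659, 0.2588); from cell (5,4)
  next x-line at t=0.2899, next y-line at t=1.2364; Δt_x=1.0353, Δt_y=3.8637
    x: enter (6,4) at t=0.2899 ← occupied
  → r_5 = 0.2899

ranges = [0.7454, 3.0946, 1.0818, 0.3233, 0.2899]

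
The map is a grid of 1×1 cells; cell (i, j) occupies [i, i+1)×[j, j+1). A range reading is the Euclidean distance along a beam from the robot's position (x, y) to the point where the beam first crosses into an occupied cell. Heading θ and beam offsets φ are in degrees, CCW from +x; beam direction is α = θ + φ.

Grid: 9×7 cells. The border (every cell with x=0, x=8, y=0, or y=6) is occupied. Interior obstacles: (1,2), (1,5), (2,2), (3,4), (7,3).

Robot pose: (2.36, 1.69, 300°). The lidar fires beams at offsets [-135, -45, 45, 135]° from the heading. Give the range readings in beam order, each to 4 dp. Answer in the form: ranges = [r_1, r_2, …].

ranges = [1.1977, 0.7143, 2.6660, 0.3209]

beam 1: φ=-135°, α=165°
  dir = (cos 165°, sin 165°) = (-0.9659, 0.2588); from cell (2,1)
  next x-line at t=0.3727, next y-line at t=1.1977; Δt_x=1.0353, Δt_y=3.8637
    x: enter (1,1) at t=0.3727
    y: enter (1,2) at t=1.1977 ← occupied
  → r_1 = 1.1977
beam 2: φ=-45°, α=255°
  dir = (cos 255°, sin 255°) = (-0.2588, -0.9659); from cell (2,1)
  next x-line at t=1.3909, next y-line at t=0.7143; Δt_x=3.8637, Δt_y=1.0353
    y: enter (2,0) at t=0.7143 ← occupied
  → r_2 = 0.7143
beam 3: φ=45°, α=345°
  dir = (cos 345°, sin 345°) = (0.9659, -0.2588); from cell (2,1)
  next x-line at t=0.6626, next y-line at t=2.6660; Δt_x=1.0353, Δt_y=3.8637
    x: enter (3,1) at t=0.6626
    x: enter (4,1) at t=1.6979
    y: enter (4,0) at t=2.6660 ← occupied
  → r_3 = 2.6660
beam 4: φ=135°, α=75°
  dir = (cos 75°, sin 75°) = (0.2588, 0.9659); from cell (2,1)
  next x-line at t=2.4728, next y-line at t=0.3209; Δt_x=3.8637, Δt_y=1.0353
    y: enter (2,2) at t=0.3209 ← occupied
  → r_4 = 0.3209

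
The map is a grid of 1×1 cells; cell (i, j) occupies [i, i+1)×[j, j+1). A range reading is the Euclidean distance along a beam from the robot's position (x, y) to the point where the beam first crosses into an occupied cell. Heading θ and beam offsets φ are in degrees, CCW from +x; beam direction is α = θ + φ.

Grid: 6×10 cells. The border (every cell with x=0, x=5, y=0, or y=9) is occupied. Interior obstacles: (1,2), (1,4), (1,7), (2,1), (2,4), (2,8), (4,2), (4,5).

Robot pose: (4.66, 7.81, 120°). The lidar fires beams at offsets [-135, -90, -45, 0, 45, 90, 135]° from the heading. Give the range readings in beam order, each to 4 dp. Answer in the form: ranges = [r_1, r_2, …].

beam 1: φ=-135°, α=345°
  d=(0.9659,-0.2588)  start (4,7)  tX=0.3520 tY=3.1296  stride 1/|dx|=1.0353 1/|dy|=3.8637
    cross x-line → (5,7), t=0.3520 (wall)
  → r_1 = 0.3520
beam 2: φ=-90°, α=30°
  d=(0.8660,0.5000)  start (4,7)  tX=0.3926 tY=0.3800  stride 1/|dx|=1.1547 1/|dy|=2.0000
    cross y-line → (4,8), t=0.3800
    cross x-line → (5,8), t=0.3926 (wall)
  → r_2 = 0.3926
beam 3: φ=-45°, α=75°
  d=(0.2588,0.9659)  start (4,7)  tX=1.3137 tY=0.1967  stride 1/|dx|=3.8637 1/|dy|=1.0353
    cross y-line → (4,8), t=0.1967
    cross y-line → (4,9), t=1.2320 (wall)
  → r_3 = 1.2320
beam 4: φ=0°, α=120°
  d=(-0.5000,0.8660)  start (4,7)  tX=1.3200 tY=0.2194  stride 1/|dx|=2.0000 1/|dy|=1.1547
    cross y-line → (4,8), t=0.2194
    cross x-line → (3,8), t=1.3200
    cross y-line → (3,9), t=1.3741 (wall)
  → r_4 = 1.3741
beam 5: φ=45°, α=165°
  d=(-0.9659,0.2588)  start (4,7)  tX=0.6833 tY=0.7341  stride 1/|dx|=1.0353 1/|dy|=3.8637
    cross x-line → (3,7), t=0.6833
    cross y-line → (3,8), t=0.7341
    cross x-line → (2,8), t=1.7186 (wall)
  → r_5 = 1.7186
beam 6: φ=90°, α=210°
  d=(-0.8660,-0.5000)  start (4,7)  tX=0.7621 tY=1.6200  stride 1/|dx|=1.1547 1/|dy|=2.0000
    cross x-line → (3,7), t=0.7621
    cross y-line → (3,6), t=1.6200
    cross x-line → (2,6), t=1.9168
    cross x-line → (1,6), t=3.0715
    cross y-line → (1,5), t=3.6200
    cross x-line → (0,5), t=4.2262 (wall)
  → r_6 = 4.2262
beam 7: φ=135°, α=255°
  d=(-0.2588,-0.9659)  start (4,7)  tX=2.5500 tY=0.8386  stride 1/|dx|=3.8637 1/|dy|=1.0353
    cross y-line → (4,6), t=0.8386
    cross y-line → (4,5), t=1.8738 (wall)
  → r_7 = 1.8738

ranges = [0.3520, 0.3926, 1.2320, 1.3741, 1.7186, 4.2262, 1.8738]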